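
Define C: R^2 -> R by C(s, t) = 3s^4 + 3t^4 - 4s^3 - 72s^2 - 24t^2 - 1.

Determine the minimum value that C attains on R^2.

-689

C(s,t) separates as P(s) + Q(t) − 1, so its minimum is min P + min Q − 1.
P'(s) = 12s(s - 4)(s + 3) vanishes at s ∈ {-3, 0, 4}; Q'(t) = 12t(t - 2)(t + 2) vanishes at t ∈ {-2, 0, 2}.
Local minima of P (where P''>0): P(-3)=-297, P(4)=-640. Local minima of Q: Q(-2)=-48, Q(2)=-48.
So the global minimum of C is P(4) + Q(-2) − 1 = -640 − 48 − 1 = -689, attained at (4, -2).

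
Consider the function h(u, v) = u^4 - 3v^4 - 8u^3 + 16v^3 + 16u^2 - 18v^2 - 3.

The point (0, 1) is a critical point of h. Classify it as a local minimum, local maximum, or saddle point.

The mixed partial ∂²h/∂u∂v is 0, so the Hessian at any point is diag(h_uu, h_vv) = diag(4(3u^2 - 12u + 8), 12(-3v^2 + 8v - 3)).
At (0, 1): H = diag(32, 24).
Both eigenvalues are positive, so H is positive definite: a local minimum.

local minimum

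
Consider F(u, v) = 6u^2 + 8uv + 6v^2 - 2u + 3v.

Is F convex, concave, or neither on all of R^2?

convex

F is quadratic, so its Hessian is the constant matrix H = [[12, 8], [8, 12]].
det(H) = 80, tr(H) = 24.
det(H) > 0 and tr(H) > 0, so H is positive definite everywhere: convex.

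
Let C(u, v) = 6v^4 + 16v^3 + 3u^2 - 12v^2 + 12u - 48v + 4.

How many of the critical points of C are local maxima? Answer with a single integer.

C separates as a function of u plus a function of v, so ∇C=0 decouples.
∂C/∂u = 6(u + 2) = 0 at u ∈ {-2}; ∂C/∂v = 24(v - 1)(v + 1)(v + 2) = 0 at v ∈ {-2, -1, 1}.
The Hessian is diagonal: diag(C_uu, C_vv). Second derivatives: C_uu(-2)=6; C_vv(-2)=72, C_vv(-1)=-48, C_vv(1)=144.
Local maxima occur where both diagonal entries negative: none. Count: 0.

0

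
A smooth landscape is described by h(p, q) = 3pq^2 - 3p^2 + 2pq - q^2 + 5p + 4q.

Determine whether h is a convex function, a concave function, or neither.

The term 3pq^2 is cubic, so the Hessian is not constant.
∂²h/∂q² = 6p - 2, which takes both signs as p varies (negative for sufficiently negative p). A diagonal entry of the Hessian changing sign means the Hessian is neither positive- nor negative-semidefinite on all of R^2.

neither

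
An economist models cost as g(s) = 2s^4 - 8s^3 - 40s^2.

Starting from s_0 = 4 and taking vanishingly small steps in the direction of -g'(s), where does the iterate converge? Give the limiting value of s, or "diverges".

g'(s) = 8s(s - 5)(s + 2), so g'(4) = -192.
Gradient descent moves in the -g' direction, i.e. s is increasing.
The nearest critical point in that direction is s = 5, where g'' = 280 > 0 (a local minimum). The iterate converges there.

5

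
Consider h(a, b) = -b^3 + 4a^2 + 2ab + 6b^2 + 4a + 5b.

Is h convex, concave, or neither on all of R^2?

neither

The term -b^3 is cubic, so the Hessian is not constant.
∂²h/∂b² = -6b + 12, which takes both signs as b varies (negative for sufficiently large b). A diagonal entry of the Hessian changing sign means the Hessian is neither positive- nor negative-semidefinite on all of R^2.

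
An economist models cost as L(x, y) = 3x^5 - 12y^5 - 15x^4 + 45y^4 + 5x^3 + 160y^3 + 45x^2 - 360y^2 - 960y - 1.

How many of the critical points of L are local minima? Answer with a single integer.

4

L separates as a function of x plus a function of y, so ∇L=0 decouples.
∂L/∂x = 15x(x - 3)(x - 2)(x + 1) = 0 at x ∈ {-1, 0, 2, 3}; ∂L/∂y = -60(y - 4)(y - 2)(y + 1)(y + 2) = 0 at y ∈ {-2, -1, 2, 4}.
The Hessian is diagonal: diag(L_xx, L_yy). Second derivatives: L_xx(-1)=-180, L_xx(0)=90, L_xx(2)=-90, L_xx(3)=180; L_yy(-2)=1440, L_yy(-1)=-900, L_yy(2)=1440, L_yy(4)=-3600.
Local minima occur where both diagonal entries positive: (0, -2), (0, 2), (3, -2), (3, 2). Count: 4.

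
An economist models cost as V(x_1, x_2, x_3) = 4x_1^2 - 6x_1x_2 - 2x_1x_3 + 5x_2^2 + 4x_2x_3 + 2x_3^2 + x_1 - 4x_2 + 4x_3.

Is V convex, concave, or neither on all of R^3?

V is quadratic, so its Hessian is the constant matrix H = [[8, -6, -2], [-6, 10, 4], [-2, 4, 4]].
Leading principal minors: 8, 44, 104.
All positive ⇒ H ≻ 0 ⇒ convex.

convex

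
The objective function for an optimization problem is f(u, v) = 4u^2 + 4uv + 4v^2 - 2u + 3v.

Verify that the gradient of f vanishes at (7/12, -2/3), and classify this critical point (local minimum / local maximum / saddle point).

∇f = (8u + 4v - 2, 4u + 8v + 3); substituting (7/12, -2/3) gives ∇f = (0, 0), so (7/12, -2/3) is indeed a critical point.
The Hessian of f is constant: H = [[8, 4], [4, 8]].
det(H) = 8·8 − 4² = 48.
det(H) > 0 and tr(H) = 16 > 0, so H is positive definite and the point is a local minimum.

local minimum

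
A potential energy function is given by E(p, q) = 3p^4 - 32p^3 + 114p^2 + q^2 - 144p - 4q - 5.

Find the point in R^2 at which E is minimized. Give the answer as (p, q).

E(p,q) separates as A(p) + B(q) − 5, so its minimum is min A + min B − 5.
A'(p) = 12(p - 4)(p - 3)(p - 1) vanishes at p ∈ {1, 3, 4}; B'(q) = 2q - 4 vanishes at q ∈ {2}.
Local minima of A (where A''>0): A(1)=-59, A(4)=-32. Local minima of B: B(2)=-4.
So the global minimum of E is A(1) + B(2) − 5 = -59 − 4 − 5 = -68, attained at (1, 2).

(1, 2)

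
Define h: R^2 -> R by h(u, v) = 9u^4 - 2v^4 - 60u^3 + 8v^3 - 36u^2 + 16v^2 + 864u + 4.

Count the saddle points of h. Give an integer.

5

h separates as a function of u plus a function of v, so ∇h=0 decouples.
∂h/∂u = 36(u - 4)(u - 3)(u + 2) = 0 at u ∈ {-2, 3, 4}; ∂h/∂v = -8v(v - 4)(v + 1) = 0 at v ∈ {-1, 0, 4}.
The Hessian is diagonal: diag(h_uu, h_vv). Second derivatives: h_uu(-2)=1080, h_uu(3)=-180, h_uu(4)=216; h_vv(-1)=-40, h_vv(0)=32, h_vv(4)=-160.
Saddle points occur where the two diagonal entries have opposite signs: (-2, -1), (-2, 4), (3, 0), (4, -1), (4, 4). Count: 5.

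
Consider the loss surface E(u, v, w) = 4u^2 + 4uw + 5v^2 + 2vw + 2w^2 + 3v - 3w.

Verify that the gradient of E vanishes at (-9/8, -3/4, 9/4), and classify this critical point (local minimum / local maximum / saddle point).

∇E = (8u + 4w, 10v + 2w + 3, 4u + 2v + 4w - 3); substituting (-9/8, -3/4, 9/4) gives ∇E = (0, 0, 0), so (-9/8, -3/4, 9/4) is indeed a critical point.
The Hessian is constant: H = [[8, 0, 4], [0, 10, 2], [4, 2, 4]].
Leading principal minors: Δ₁ = 8, Δ₂ = 80, Δ₃ = 128.
All leading minors are positive, so H is positive definite: a local minimum.

local minimum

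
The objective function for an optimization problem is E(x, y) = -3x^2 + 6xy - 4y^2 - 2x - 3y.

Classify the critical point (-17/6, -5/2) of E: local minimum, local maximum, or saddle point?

The Hessian of E is constant: H = [[-6, 6], [6, -8]].
det(H) = (-6)·(-8) − 6² = 12.
det(H) > 0 and tr(H) = -14 < 0, so H is negative definite and the point is a local maximum.

local maximum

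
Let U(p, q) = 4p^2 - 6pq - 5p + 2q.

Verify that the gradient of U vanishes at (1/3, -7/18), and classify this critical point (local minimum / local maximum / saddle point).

∇U = (8p - 6q - 5, -6p + 2); substituting (1/3, -7/18) gives ∇U = (0, 0), so (1/3, -7/18) is indeed a critical point.
The Hessian of U is constant: H = [[8, -6], [-6, 0]].
det(H) = 8·0 − (-6)² = -36.
Since det(H) < 0, H is indefinite and the critical point is a saddle point.

saddle point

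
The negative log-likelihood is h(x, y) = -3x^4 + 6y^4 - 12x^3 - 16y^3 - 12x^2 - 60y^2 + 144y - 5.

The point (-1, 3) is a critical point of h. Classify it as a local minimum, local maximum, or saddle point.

local minimum

The mixed partial ∂²h/∂x∂y is 0, so the Hessian at any point is diag(h_xx, h_yy) = diag(-12(3x^2 + 6x + 2), 24(3y^2 - 4y - 5)).
At (-1, 3): H = diag(12, 240).
Both eigenvalues are positive, so H is positive definite: a local minimum.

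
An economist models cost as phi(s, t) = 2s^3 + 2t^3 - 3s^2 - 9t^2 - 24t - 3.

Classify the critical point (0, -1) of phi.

local maximum

The mixed partial ∂²phi/∂s∂t is 0, so the Hessian at any point is diag(phi_ss, phi_tt) = diag(6(2s - 1), 6(2t - 3)).
At (0, -1): H = diag(-6, -30).
Both eigenvalues are negative, so H is negative definite: a local maximum.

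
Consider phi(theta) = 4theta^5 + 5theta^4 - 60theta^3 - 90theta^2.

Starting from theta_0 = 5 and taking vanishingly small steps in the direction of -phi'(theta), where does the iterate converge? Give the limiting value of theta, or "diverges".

phi'(theta) = 20theta(theta - 3)(theta + 1)(theta + 3), so phi'(5) = 9600.
Gradient descent moves in the -phi' direction, i.e. theta is decreasing.
The nearest critical point in that direction is theta = 3, where phi'' = 1440 > 0 (a local minimum). The iterate converges there.

3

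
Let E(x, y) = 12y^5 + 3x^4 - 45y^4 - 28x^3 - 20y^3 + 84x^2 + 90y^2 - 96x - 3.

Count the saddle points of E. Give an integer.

6

E separates as a function of x plus a function of y, so ∇E=0 decouples.
∂E/∂x = 12(x - 4)(x - 2)(x - 1) = 0 at x ∈ {1, 2, 4}; ∂E/∂y = 60y(y - 3)(y - 1)(y + 1) = 0 at y ∈ {-1, 0, 1, 3}.
The Hessian is diagonal: diag(E_xx, E_yy). Second derivatives: E_xx(1)=36, E_xx(2)=-24, E_xx(4)=72; E_yy(-1)=-480, E_yy(0)=180, E_yy(1)=-240, E_yy(3)=1440.
Saddle points occur where the two diagonal entries have opposite signs: (1, -1), (1, 1), (2, 0), (2, 3), (4, -1), (4, 1). Count: 6.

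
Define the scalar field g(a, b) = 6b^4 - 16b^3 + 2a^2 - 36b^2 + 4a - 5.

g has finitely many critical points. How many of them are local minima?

g separates as a function of a plus a function of b, so ∇g=0 decouples.
∂g/∂a = 4(a + 1) = 0 at a ∈ {-1}; ∂g/∂b = 24b(b - 3)(b + 1) = 0 at b ∈ {-1, 0, 3}.
The Hessian is diagonal: diag(g_aa, g_bb). Second derivatives: g_aa(-1)=4; g_bb(-1)=96, g_bb(0)=-72, g_bb(3)=288.
Local minima occur where both diagonal entries positive: (-1, -1), (-1, 3). Count: 2.

2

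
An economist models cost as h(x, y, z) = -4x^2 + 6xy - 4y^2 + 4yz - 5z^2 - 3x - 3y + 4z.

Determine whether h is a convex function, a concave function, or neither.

concave

h is quadratic, so its Hessian is the constant matrix H = [[-8, 6, 0], [6, -8, 4], [0, 4, -10]].
Leading principal minors: -8, 28, -152.
Signs alternate −, +, − ⇒ H ≺ 0 ⇒ concave.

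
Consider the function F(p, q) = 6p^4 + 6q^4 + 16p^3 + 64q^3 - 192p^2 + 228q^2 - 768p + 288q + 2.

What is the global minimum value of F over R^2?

-3700

F(p,q) separates as A(p) + B(q) + 2, so its minimum is min A + min B + 2.
A'(p) = 24(p - 4)(p + 2)(p + 4) vanishes at p ∈ {-4, -2, 4}; B'(q) = 24(q + 1)(q + 3)(q + 4) vanishes at q ∈ {-4, -3, -1}.
Local minima of A (where A''>0): A(-4)=512, A(4)=-3584. Local minima of B: B(-4)=-64, B(-1)=-118.
So the global minimum of F is A(4) + B(-1) + 2 = -3584 − 118 + 2 = -3700, attained at (4, -1).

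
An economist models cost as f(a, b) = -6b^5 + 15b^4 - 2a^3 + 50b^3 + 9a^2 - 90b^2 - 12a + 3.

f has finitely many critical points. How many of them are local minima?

2

f separates as a function of a plus a function of b, so ∇f=0 decouples.
∂f/∂a = -6(a - 2)(a - 1) = 0 at a ∈ {1, 2}; ∂f/∂b = -30b(b - 3)(b - 1)(b + 2) = 0 at b ∈ {-2, 0, 1, 3}.
The Hessian is diagonal: diag(f_aa, f_bb). Second derivatives: f_aa(1)=6, f_aa(2)=-6; f_bb(-2)=900, f_bb(0)=-180, f_bb(1)=180, f_bb(3)=-900.
Local minima occur where both diagonal entries positive: (1, -2), (1, 1). Count: 2.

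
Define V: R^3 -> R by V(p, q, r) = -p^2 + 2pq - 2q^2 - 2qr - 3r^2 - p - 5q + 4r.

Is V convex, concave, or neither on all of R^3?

concave

V is quadratic, so its Hessian is the constant matrix H = [[-2, 2, 0], [2, -4, -2], [0, -2, -6]].
Leading principal minors: -2, 4, -16.
Signs alternate −, +, − ⇒ H ≺ 0 ⇒ concave.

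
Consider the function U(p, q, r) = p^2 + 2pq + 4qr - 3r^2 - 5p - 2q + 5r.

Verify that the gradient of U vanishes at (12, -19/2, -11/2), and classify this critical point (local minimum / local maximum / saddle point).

saddle point

∇U = (2p + 2q - 5, 2p + 4r - 2, 4q - 6r + 5); substituting (12, -19/2, -11/2) gives ∇U = (0, 0, 0), so (12, -19/2, -11/2) is indeed a critical point.
The Hessian is constant: H = [[2, 2, 0], [2, 0, 4], [0, 4, -6]].
Leading principal minors: Δ₁ = 2, Δ₂ = -4, Δ₃ = -8.
The minors fit neither the all-positive nor the alternating-sign pattern, so H is indefinite: a saddle point.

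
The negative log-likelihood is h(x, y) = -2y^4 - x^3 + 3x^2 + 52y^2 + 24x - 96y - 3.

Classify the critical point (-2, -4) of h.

The mixed partial ∂²h/∂x∂y is 0, so the Hessian at any point is diag(h_xx, h_yy) = diag(6(-x + 1), 8(-3y^2 + 13)).
At (-2, -4): H = diag(18, -280).
The eigenvalues have opposite signs, so H is indefinite: a saddle point.

saddle point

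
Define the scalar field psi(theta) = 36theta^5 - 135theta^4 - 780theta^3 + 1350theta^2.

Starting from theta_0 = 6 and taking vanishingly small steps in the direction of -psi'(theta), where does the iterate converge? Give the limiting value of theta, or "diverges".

5

psi'(theta) = 180theta(theta - 5)(theta - 1)(theta + 3), so psi'(6) = 48600.
Gradient descent moves in the -psi' direction, i.e. theta is decreasing.
The nearest critical point in that direction is theta = 5, where psi'' = 28800 > 0 (a local minimum). The iterate converges there.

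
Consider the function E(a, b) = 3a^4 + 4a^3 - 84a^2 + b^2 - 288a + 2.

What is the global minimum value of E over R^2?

-1470

E(a,b) separates as P(a) + Q(b) + 2, so its minimum is min P + min Q + 2.
P'(a) = 12(a - 4)(a + 2)(a + 3) vanishes at a ∈ {-3, -2, 4}; Q'(b) = 2b vanishes at b ∈ {0}.
Local minima of P (where P''>0): P(-3)=243, P(4)=-1472. Local minima of Q: Q(0)=0.
So the global minimum of E is P(4) + Q(0) + 2 = -1472 + 0 + 2 = -1470, attained at (4, 0).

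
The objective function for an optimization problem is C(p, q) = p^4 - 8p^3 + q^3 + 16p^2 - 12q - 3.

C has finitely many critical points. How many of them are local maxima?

C separates as a function of p plus a function of q, so ∇C=0 decouples.
∂C/∂p = 4p(p - 4)(p - 2) = 0 at p ∈ {0, 2, 4}; ∂C/∂q = 3(q - 2)(q + 2) = 0 at q ∈ {-2, 2}.
The Hessian is diagonal: diag(C_pp, C_qq). Second derivatives: C_pp(0)=32, C_pp(2)=-16, C_pp(4)=32; C_qq(-2)=-12, C_qq(2)=12.
Local maxima occur where both diagonal entries negative: (2, -2). Count: 1.

1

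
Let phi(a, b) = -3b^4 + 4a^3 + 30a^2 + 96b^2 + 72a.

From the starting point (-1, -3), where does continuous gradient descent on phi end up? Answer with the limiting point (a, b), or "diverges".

(-2, 0)

phi is separable, so gradient descent decouples: a follows -∂phi/∂a, b follows -∂phi/∂b.
∂phi/∂a = 12(a + 2)(a + 3); at a=-1 this is 24, so a decreases.
∂phi/∂b = -12b(b - 4)(b + 4); at b=-3 this is -252, so b increases.
a converges to its nearest critical value -2 (a local min of the a-part); b converges to 0. The iterate converges to (-2, 0).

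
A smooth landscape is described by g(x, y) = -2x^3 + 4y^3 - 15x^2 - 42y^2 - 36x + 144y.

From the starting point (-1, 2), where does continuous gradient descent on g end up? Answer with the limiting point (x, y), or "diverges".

diverges

g is separable, so gradient descent decouples: x follows -∂g/∂x, y follows -∂g/∂y.
∂g/∂x = -6(x + 2)(x + 3); at x=-1 this is -12, so x increases.
∂g/∂y = 12(y - 4)(y - 3); at y=2 this is 24, so y decreases.
The x-coordinate has no critical point in that direction and runs off to infinity.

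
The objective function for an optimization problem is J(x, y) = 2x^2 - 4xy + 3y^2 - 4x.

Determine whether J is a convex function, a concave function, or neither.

convex

J is quadratic, so its Hessian is the constant matrix H = [[4, -4], [-4, 6]].
det(H) = 8, tr(H) = 10.
det(H) > 0 and tr(H) > 0, so H is positive definite everywhere: convex.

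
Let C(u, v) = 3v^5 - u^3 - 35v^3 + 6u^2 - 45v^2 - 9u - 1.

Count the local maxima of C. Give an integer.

C separates as a function of u plus a function of v, so ∇C=0 decouples.
∂C/∂u = -3(u - 3)(u - 1) = 0 at u ∈ {1, 3}; ∂C/∂v = 15v(v - 3)(v + 1)(v + 2) = 0 at v ∈ {-2, -1, 0, 3}.
The Hessian is diagonal: diag(C_uu, C_vv). Second derivatives: C_uu(1)=6, C_uu(3)=-6; C_vv(-2)=-150, C_vv(-1)=60, C_vv(0)=-90, C_vv(3)=900.
Local maxima occur where both diagonal entries negative: (3, -2), (3, 0). Count: 2.

2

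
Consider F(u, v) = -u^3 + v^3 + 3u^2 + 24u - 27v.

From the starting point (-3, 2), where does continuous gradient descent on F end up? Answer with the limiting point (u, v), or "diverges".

(-2, 3)

F is separable, so gradient descent decouples: u follows -∂F/∂u, v follows -∂F/∂v.
∂F/∂u = -3(u - 4)(u + 2); at u=-3 this is -21, so u increases.
∂F/∂v = 3(v - 3)(v + 3); at v=2 this is -15, so v increases.
u converges to its nearest critical value -2 (a local min of the u-part); v converges to 3. The iterate converges to (-2, 3).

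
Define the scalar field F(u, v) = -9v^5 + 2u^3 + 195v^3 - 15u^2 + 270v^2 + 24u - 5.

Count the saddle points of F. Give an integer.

4

F separates as a function of u plus a function of v, so ∇F=0 decouples.
∂F/∂u = 6(u - 4)(u - 1) = 0 at u ∈ {1, 4}; ∂F/∂v = -45v(v - 4)(v + 1)(v + 3) = 0 at v ∈ {-3, -1, 0, 4}.
The Hessian is diagonal: diag(F_uu, F_vv). Second derivatives: F_uu(1)=-18, F_uu(4)=18; F_vv(-3)=1890, F_vv(-1)=-450, F_vv(0)=540, F_vv(4)=-6300.
Saddle points occur where the two diagonal entries have opposite signs: (1, -3), (1, 0), (4, -1), (4, 4). Count: 4.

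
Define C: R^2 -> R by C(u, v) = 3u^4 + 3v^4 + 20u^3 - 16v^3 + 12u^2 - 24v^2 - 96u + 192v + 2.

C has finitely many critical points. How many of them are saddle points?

4

C separates as a function of u plus a function of v, so ∇C=0 decouples.
∂C/∂u = 12(u - 1)(u + 2)(u + 4) = 0 at u ∈ {-4, -2, 1}; ∂C/∂v = 12(v - 4)(v - 2)(v + 2) = 0 at v ∈ {-2, 2, 4}.
The Hessian is diagonal: diag(C_uu, C_vv). Second derivatives: C_uu(-4)=120, C_uu(-2)=-72, C_uu(1)=180; C_vv(-2)=288, C_vv(2)=-96, C_vv(4)=144.
Saddle points occur where the two diagonal entries have opposite signs: (-4, 2), (-2, -2), (-2, 4), (1, 2). Count: 4.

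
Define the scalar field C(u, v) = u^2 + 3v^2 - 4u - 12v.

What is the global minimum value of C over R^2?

-16

C(u,v) separates as P(u) + Q(v), so its minimum is min P + min Q.
P'(u) = 2u - 4 vanishes at u ∈ {2}; Q'(v) = 6v - 12 vanishes at v ∈ {2}.
Local minima of P (where P''>0): P(2)=-4. Local minima of Q: Q(2)=-12.
So the global minimum of C is P(2) + Q(2) = -4 − 12 = -16, attained at (2, 2).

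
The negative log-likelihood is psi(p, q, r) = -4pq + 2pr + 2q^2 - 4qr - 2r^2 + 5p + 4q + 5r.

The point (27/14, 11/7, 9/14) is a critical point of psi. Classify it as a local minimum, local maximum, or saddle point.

saddle point

The Hessian is constant: H = [[0, -4, 2], [-4, 4, -4], [2, -4, -4]].
Leading principal minors: Δ₁ = 0, Δ₂ = -16, Δ₃ = 112.
The minors fit neither the all-positive nor the alternating-sign pattern, so H is indefinite: a saddle point.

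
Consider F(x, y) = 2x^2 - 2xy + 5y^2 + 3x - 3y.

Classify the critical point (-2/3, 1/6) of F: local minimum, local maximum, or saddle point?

local minimum

The Hessian of F is constant: H = [[4, -2], [-2, 10]].
det(H) = 4·10 − (-2)² = 36.
det(H) > 0 and tr(H) = 14 > 0, so H is positive definite and the point is a local minimum.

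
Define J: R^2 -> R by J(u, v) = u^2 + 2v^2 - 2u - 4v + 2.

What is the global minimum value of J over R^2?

J(u,v) separates as P(u) + Q(v) + 2, so its minimum is min P + min Q + 2.
P'(u) = 2u - 2 vanishes at u ∈ {1}; Q'(v) = 4v - 4 vanishes at v ∈ {1}.
Local minima of P (where P''>0): P(1)=-1. Local minima of Q: Q(1)=-2.
So the global minimum of J is P(1) + Q(1) + 2 = -1 − 2 + 2 = -1, attained at (1, 1).

-1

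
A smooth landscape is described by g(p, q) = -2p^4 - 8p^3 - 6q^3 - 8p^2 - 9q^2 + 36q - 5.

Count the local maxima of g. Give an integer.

2

g separates as a function of p plus a function of q, so ∇g=0 decouples.
∂g/∂p = -8p(p + 1)(p + 2) = 0 at p ∈ {-2, -1, 0}; ∂g/∂q = -18(q - 1)(q + 2) = 0 at q ∈ {-2, 1}.
The Hessian is diagonal: diag(g_pp, g_qq). Second derivatives: g_pp(-2)=-16, g_pp(-1)=8, g_pp(0)=-16; g_qq(-2)=54, g_qq(1)=-54.
Local maxima occur where both diagonal entries negative: (-2, 1), (0, 1). Count: 2.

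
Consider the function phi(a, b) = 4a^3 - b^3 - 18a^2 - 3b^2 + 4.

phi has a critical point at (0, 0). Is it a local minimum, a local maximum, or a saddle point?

The mixed partial ∂²phi/∂a∂b is 0, so the Hessian at any point is diag(phi_aa, phi_bb) = diag(12(2a - 3), -6(b + 1)).
At (0, 0): H = diag(-36, -6).
Both eigenvalues are negative, so H is negative definite: a local maximum.

local maximum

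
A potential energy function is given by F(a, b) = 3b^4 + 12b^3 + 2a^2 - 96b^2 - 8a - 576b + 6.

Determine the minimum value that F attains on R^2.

-2306

F(a,b) separates as P(a) + Q(b) + 6, so its minimum is min P + min Q + 6.
P'(a) = 4a - 8 vanishes at a ∈ {2}; Q'(b) = 12(b - 4)(b + 3)(b + 4) vanishes at b ∈ {-4, -3, 4}.
Local minima of P (where P''>0): P(2)=-8. Local minima of Q: Q(-4)=768, Q(4)=-2304.
So the global minimum of F is P(2) + Q(4) + 6 = -8 − 2304 + 6 = -2306, attained at (2, 4).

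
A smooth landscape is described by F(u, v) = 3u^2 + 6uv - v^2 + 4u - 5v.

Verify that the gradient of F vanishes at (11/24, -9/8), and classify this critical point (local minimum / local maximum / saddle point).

saddle point

∇F = (6u + 6v + 4, 6u - 2v - 5); substituting (11/24, -9/8) gives ∇F = (0, 0), so (11/24, -9/8) is indeed a critical point.
The Hessian of F is constant: H = [[6, 6], [6, -2]].
det(H) = 6·(-2) − 6² = -48.
Since det(H) < 0, H is indefinite and the critical point is a saddle point.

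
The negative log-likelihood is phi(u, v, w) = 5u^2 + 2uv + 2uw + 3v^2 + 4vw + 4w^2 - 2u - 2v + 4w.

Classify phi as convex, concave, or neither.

convex

phi is quadratic, so its Hessian is the constant matrix H = [[10, 2, 2], [2, 6, 4], [2, 4, 8]].
Leading principal minors: 10, 56, 296.
All positive ⇒ H ≻ 0 ⇒ convex.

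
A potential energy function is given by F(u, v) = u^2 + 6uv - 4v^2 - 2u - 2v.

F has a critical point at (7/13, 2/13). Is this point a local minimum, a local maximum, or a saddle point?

saddle point

The Hessian of F is constant: H = [[2, 6], [6, -8]].
det(H) = 2·(-8) − 6² = -52.
Since det(H) < 0, H is indefinite and the critical point is a saddle point.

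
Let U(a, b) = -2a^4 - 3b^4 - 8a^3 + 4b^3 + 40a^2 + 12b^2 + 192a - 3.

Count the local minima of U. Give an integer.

U separates as a function of a plus a function of b, so ∇U=0 decouples.
∂U/∂a = -8(a - 3)(a + 2)(a + 4) = 0 at a ∈ {-4, -2, 3}; ∂U/∂b = -12b(b - 2)(b + 1) = 0 at b ∈ {-1, 0, 2}.
The Hessian is diagonal: diag(U_aa, U_bb). Second derivatives: U_aa(-4)=-112, U_aa(-2)=80, U_aa(3)=-280; U_bb(-1)=-36, U_bb(0)=24, U_bb(2)=-72.
Local minima occur where both diagonal entries positive: (-2, 0). Count: 1.

1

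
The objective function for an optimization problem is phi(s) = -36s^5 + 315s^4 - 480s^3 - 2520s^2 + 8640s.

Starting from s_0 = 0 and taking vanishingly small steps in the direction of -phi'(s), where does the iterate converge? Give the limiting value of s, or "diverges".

phi'(s) = -180(s - 4)(s - 3)(s - 2)(s + 2), so phi'(0) = 8640.
Gradient descent moves in the -phi' direction, i.e. s is decreasing.
The nearest critical point in that direction is s = -2, where phi'' = 21600 > 0 (a local minimum). The iterate converges there.

-2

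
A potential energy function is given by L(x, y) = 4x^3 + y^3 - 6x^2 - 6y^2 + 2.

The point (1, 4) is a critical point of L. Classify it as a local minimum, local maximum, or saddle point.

local minimum

The mixed partial ∂²L/∂x∂y is 0, so the Hessian at any point is diag(L_xx, L_yy) = diag(12(2x - 1), 6(y - 2)).
At (1, 4): H = diag(12, 12).
Both eigenvalues are positive, so H is positive definite: a local minimum.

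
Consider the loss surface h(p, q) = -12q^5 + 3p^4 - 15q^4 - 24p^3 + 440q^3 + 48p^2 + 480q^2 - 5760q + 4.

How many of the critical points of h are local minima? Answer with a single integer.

h separates as a function of p plus a function of q, so ∇h=0 decouples.
∂h/∂p = 12p(p - 4)(p - 2) = 0 at p ∈ {0, 2, 4}; ∂h/∂q = -60(q - 4)(q - 2)(q + 3)(q + 4) = 0 at q ∈ {-4, -3, 2, 4}.
The Hessian is diagonal: diag(h_pp, h_qq). Second derivatives: h_pp(0)=96, h_pp(2)=-48, h_pp(4)=96; h_qq(-4)=2880, h_qq(-3)=-2100, h_qq(2)=3600, h_qq(4)=-6720.
Local minima occur where both diagonal entries positive: (0, -4), (0, 2), (4, -4), (4, 2). Count: 4.

4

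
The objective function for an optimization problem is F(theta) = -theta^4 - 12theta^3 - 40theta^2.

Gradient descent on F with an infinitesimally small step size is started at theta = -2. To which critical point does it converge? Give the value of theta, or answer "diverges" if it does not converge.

F'(theta) = -4theta(theta + 4)(theta + 5), so F'(-2) = 48.
Gradient descent moves in the -F' direction, i.e. theta is decreasing.
The nearest critical point in that direction is theta = -4, where F'' = 16 > 0 (a local minimum). The iterate converges there.

-4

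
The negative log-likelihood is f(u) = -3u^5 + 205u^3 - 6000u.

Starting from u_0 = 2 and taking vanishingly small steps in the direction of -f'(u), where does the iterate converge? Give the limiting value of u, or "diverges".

4

f'(u) = -15(u - 5)(u - 4)(u + 4)(u + 5), so f'(2) = -3780.
Gradient descent moves in the -f' direction, i.e. u is increasing.
The nearest critical point in that direction is u = 4, where f'' = 1080 > 0 (a local minimum). The iterate converges there.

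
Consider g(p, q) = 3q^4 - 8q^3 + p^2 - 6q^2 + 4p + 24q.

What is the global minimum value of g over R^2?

g(p,q) separates as A(p) + B(q), so its minimum is min A + min B.
A'(p) = 2p + 4 vanishes at p ∈ {-2}; B'(q) = 12(q - 2)(q - 1)(q + 1) vanishes at q ∈ {-1, 1, 2}.
Local minima of A (where A''>0): A(-2)=-4. Local minima of B: B(-1)=-19, B(2)=8.
So the global minimum of g is A(-2) + B(-1) = -4 − 19 = -23, attained at (-2, -1).

-23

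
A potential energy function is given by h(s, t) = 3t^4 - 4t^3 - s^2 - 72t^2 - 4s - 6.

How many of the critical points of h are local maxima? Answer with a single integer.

1

h separates as a function of s plus a function of t, so ∇h=0 decouples.
∂h/∂s = -2(s + 2) = 0 at s ∈ {-2}; ∂h/∂t = 12t(t - 4)(t + 3) = 0 at t ∈ {-3, 0, 4}.
The Hessian is diagonal: diag(h_ss, h_tt). Second derivatives: h_ss(-2)=-2; h_tt(-3)=252, h_tt(0)=-144, h_tt(4)=336.
Local maxima occur where both diagonal entries negative: (-2, 0). Count: 1.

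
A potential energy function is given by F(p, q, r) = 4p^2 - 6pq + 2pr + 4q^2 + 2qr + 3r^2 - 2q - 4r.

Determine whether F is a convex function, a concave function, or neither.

F is quadratic, so its Hessian is the constant matrix H = [[8, -6, 2], [-6, 8, 2], [2, 2, 6]].
Leading principal minors: 8, 28, 56.
All positive ⇒ H ≻ 0 ⇒ convex.

convex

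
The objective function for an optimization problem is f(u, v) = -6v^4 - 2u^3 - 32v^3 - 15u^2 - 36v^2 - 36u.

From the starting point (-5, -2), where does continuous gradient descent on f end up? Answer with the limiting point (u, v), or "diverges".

(-3, -1)

f is separable, so gradient descent decouples: u follows -∂f/∂u, v follows -∂f/∂v.
∂f/∂u = -6(u + 2)(u + 3); at u=-5 this is -36, so u increases.
∂f/∂v = -24v(v + 1)(v + 3); at v=-2 this is -48, so v increases.
u converges to its nearest critical value -3 (a local min of the u-part); v converges to -1. The iterate converges to (-3, -1).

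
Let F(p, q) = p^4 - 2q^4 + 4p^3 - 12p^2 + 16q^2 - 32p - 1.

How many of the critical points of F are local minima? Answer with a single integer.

2

F separates as a function of p plus a function of q, so ∇F=0 decouples.
∂F/∂p = 4(p - 2)(p + 1)(p + 4) = 0 at p ∈ {-4, -1, 2}; ∂F/∂q = -8q(q - 2)(q + 2) = 0 at q ∈ {-2, 0, 2}.
The Hessian is diagonal: diag(F_pp, F_qq). Second derivatives: F_pp(-4)=72, F_pp(-1)=-36, F_pp(2)=72; F_qq(-2)=-64, F_qq(0)=32, F_qq(2)=-64.
Local minima occur where both diagonal entries positive: (-4, 0), (2, 0). Count: 2.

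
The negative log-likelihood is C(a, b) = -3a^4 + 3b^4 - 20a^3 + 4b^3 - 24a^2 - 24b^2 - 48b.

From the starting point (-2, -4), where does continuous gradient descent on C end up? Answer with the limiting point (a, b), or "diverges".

C is separable, so gradient descent decouples: a follows -∂C/∂a, b follows -∂C/∂b.
∂C/∂a = -12a(a + 1)(a + 4); at a=-2 this is -48, so a increases.
∂C/∂b = 12(b - 2)(b + 1)(b + 2); at b=-4 this is -432, so b increases.
a converges to its nearest critical value -1 (a local min of the a-part); b converges to -2. The iterate converges to (-1, -2).

(-1, -2)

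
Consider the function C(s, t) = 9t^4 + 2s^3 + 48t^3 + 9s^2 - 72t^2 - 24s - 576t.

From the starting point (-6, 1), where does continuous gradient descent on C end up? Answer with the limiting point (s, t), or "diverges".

C is separable, so gradient descent decouples: s follows -∂C/∂s, t follows -∂C/∂t.
∂C/∂s = 6(s - 1)(s + 4); at s=-6 this is 84, so s decreases.
∂C/∂t = 36(t - 2)(t + 2)(t + 4); at t=1 this is -540, so t increases.
The s-coordinate has no critical point in that direction and runs off to infinity.

diverges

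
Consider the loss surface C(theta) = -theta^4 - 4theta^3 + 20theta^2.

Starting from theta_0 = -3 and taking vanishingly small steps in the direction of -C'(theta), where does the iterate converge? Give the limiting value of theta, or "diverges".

C'(theta) = -4theta(theta - 2)(theta + 5), so C'(-3) = -120.
Gradient descent moves in the -C' direction, i.e. theta is increasing.
The nearest critical point in that direction is theta = 0, where C'' = 40 > 0 (a local minimum). The iterate converges there.

0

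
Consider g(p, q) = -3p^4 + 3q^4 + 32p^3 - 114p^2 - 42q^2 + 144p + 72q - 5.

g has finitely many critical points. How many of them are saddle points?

5

g separates as a function of p plus a function of q, so ∇g=0 decouples.
∂g/∂p = -12(p - 4)(p - 3)(p - 1) = 0 at p ∈ {1, 3, 4}; ∂g/∂q = 12(q - 2)(q - 1)(q + 3) = 0 at q ∈ {-3, 1, 2}.
The Hessian is diagonal: diag(g_pp, g_qq). Second derivatives: g_pp(1)=-72, g_pp(3)=24, g_pp(4)=-36; g_qq(-3)=240, g_qq(1)=-48, g_qq(2)=60.
Saddle points occur where the two diagonal entries have opposite signs: (1, -3), (1, 2), (3, 1), (4, -3), (4, 2). Count: 5.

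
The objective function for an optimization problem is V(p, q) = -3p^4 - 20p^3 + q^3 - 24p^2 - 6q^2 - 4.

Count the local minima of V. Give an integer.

V separates as a function of p plus a function of q, so ∇V=0 decouples.
∂V/∂p = -12p(p + 1)(p + 4) = 0 at p ∈ {-4, -1, 0}; ∂V/∂q = 3q(q - 4) = 0 at q ∈ {0, 4}.
The Hessian is diagonal: diag(V_pp, V_qq). Second derivatives: V_pp(-4)=-144, V_pp(-1)=36, V_pp(0)=-48; V_qq(0)=-12, V_qq(4)=12.
Local minima occur where both diagonal entries positive: (-1, 4). Count: 1.

1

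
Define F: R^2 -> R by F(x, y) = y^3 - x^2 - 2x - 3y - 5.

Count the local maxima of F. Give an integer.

F separates as a function of x plus a function of y, so ∇F=0 decouples.
∂F/∂x = -2(x + 1) = 0 at x ∈ {-1}; ∂F/∂y = 3(y - 1)(y + 1) = 0 at y ∈ {-1, 1}.
The Hessian is diagonal: diag(F_xx, F_yy). Second derivatives: F_xx(-1)=-2; F_yy(-1)=-6, F_yy(1)=6.
Local maxima occur where both diagonal entries negative: (-1, -1). Count: 1.

1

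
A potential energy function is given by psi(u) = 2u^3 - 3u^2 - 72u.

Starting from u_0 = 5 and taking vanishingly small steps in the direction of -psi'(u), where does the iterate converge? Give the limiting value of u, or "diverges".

4

psi'(u) = 6(u - 4)(u + 3), so psi'(5) = 48.
Gradient descent moves in the -psi' direction, i.e. u is decreasing.
The nearest critical point in that direction is u = 4, where psi'' = 42 > 0 (a local minimum). The iterate converges there.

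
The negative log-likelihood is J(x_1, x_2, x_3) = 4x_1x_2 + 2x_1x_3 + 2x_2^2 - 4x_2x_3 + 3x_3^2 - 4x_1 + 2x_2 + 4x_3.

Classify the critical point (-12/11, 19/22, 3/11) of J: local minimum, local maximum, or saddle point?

saddle point

The Hessian is constant: H = [[0, 4, 2], [4, 4, -4], [2, -4, 6]].
Leading principal minors: Δ₁ = 0, Δ₂ = -16, Δ₃ = -176.
The minors fit neither the all-positive nor the alternating-sign pattern, so H is indefinite: a saddle point.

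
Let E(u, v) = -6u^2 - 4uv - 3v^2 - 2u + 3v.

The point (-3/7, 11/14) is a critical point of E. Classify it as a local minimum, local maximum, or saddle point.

The Hessian of E is constant: H = [[-12, -4], [-4, -6]].
det(H) = (-12)·(-6) − (-4)² = 56.
det(H) > 0 and tr(H) = -18 < 0, so H is negative definite and the point is a local maximum.

local maximum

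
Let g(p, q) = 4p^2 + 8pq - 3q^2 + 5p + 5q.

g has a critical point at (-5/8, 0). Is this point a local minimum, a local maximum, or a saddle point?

saddle point

The Hessian of g is constant: H = [[8, 8], [8, -6]].
det(H) = 8·(-6) − 8² = -112.
Since det(H) < 0, H is indefinite and the critical point is a saddle point.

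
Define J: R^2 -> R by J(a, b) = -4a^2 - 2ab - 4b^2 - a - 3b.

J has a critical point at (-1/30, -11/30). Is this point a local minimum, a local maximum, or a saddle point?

The Hessian of J is constant: H = [[-8, -2], [-2, -8]].
det(H) = (-8)·(-8) − (-2)² = 60.
det(H) > 0 and tr(H) = -16 < 0, so H is negative definite and the point is a local maximum.

local maximum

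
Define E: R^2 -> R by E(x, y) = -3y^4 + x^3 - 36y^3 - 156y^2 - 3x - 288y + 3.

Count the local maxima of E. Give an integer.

2

E separates as a function of x plus a function of y, so ∇E=0 decouples.
∂E/∂x = 3(x - 1)(x + 1) = 0 at x ∈ {-1, 1}; ∂E/∂y = -12(y + 2)(y + 3)(y + 4) = 0 at y ∈ {-4, -3, -2}.
The Hessian is diagonal: diag(E_xx, E_yy). Second derivatives: E_xx(-1)=-6, E_xx(1)=6; E_yy(-4)=-24, E_yy(-3)=12, E_yy(-2)=-24.
Local maxima occur where both diagonal entries negative: (-1, -4), (-1, -2). Count: 2.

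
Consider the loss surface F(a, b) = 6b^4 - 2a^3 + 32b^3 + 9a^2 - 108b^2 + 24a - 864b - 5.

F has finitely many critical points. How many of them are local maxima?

1

F separates as a function of a plus a function of b, so ∇F=0 decouples.
∂F/∂a = -6(a - 4)(a + 1) = 0 at a ∈ {-1, 4}; ∂F/∂b = 24(b - 3)(b + 3)(b + 4) = 0 at b ∈ {-4, -3, 3}.
The Hessian is diagonal: diag(F_aa, F_bb). Second derivatives: F_aa(-1)=30, F_aa(4)=-30; F_bb(-4)=168, F_bb(-3)=-144, F_bb(3)=1008.
Local maxima occur where both diagonal entries negative: (4, -3). Count: 1.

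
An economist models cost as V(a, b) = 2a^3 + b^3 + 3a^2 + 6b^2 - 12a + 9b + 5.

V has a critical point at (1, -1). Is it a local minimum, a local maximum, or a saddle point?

local minimum

The mixed partial ∂²V/∂a∂b is 0, so the Hessian at any point is diag(V_aa, V_bb) = diag(6(2a + 1), 6(b + 2)).
At (1, -1): H = diag(18, 6).
Both eigenvalues are positive, so H is positive definite: a local minimum.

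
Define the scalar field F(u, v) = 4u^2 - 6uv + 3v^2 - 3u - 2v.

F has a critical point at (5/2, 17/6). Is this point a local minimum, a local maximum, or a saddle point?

local minimum

The Hessian of F is constant: H = [[8, -6], [-6, 6]].
det(H) = 8·6 − (-6)² = 12.
det(H) > 0 and tr(H) = 14 > 0, so H is positive definite and the point is a local minimum.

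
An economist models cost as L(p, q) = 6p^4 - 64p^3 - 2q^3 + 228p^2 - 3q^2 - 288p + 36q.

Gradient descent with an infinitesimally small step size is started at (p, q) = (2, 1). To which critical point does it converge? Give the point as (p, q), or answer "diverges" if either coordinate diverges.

(1, -3)

L is separable, so gradient descent decouples: p follows -∂L/∂p, q follows -∂L/∂q.
∂L/∂p = 24(p - 4)(p - 3)(p - 1); at p=2 this is 48, so p decreases.
∂L/∂q = -6(q - 2)(q + 3); at q=1 this is 24, so q decreases.
p converges to its nearest critical value 1 (a local min of the p-part); q converges to -3. The iterate converges to (1, -3).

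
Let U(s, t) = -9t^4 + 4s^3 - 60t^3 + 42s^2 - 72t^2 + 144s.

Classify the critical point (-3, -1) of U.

The mixed partial ∂²U/∂s∂t is 0, so the Hessian at any point is diag(U_ss, U_tt) = diag(12(2s + 7), -36(3t^2 + 10t + 4)).
At (-3, -1): H = diag(12, 108).
Both eigenvalues are positive, so H is positive definite: a local minimum.

local minimum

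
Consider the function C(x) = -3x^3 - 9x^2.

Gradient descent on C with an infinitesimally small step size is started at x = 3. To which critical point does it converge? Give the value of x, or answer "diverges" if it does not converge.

C'(x) = -9x(x + 2), so C'(3) = -135.
Gradient descent moves in the -C' direction, i.e. x is increasing.
There is no critical point above x=3, and C' keeps the same sign, so the iterate runs off to +∞.

diverges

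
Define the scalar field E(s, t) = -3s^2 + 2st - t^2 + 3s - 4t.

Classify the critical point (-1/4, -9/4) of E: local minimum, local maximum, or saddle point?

local maximum

The Hessian of E is constant: H = [[-6, 2], [2, -2]].
det(H) = (-6)·(-2) − 2² = 8.
det(H) > 0 and tr(H) = -8 < 0, so H is negative definite and the point is a local maximum.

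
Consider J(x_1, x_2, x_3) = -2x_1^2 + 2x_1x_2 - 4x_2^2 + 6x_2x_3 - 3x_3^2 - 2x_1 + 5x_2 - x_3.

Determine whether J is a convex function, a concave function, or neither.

J is quadratic, so its Hessian is the constant matrix H = [[-4, 2, 0], [2, -8, 6], [0, 6, -6]].
Leading principal minors: -4, 28, -24.
Signs alternate −, +, − ⇒ H ≺ 0 ⇒ concave.

concave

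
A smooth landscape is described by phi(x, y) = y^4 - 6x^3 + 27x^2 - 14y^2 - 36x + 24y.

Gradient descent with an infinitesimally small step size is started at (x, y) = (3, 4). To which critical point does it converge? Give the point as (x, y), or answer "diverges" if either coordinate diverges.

phi is separable, so gradient descent decouples: x follows -∂phi/∂x, y follows -∂phi/∂y.
∂phi/∂x = -18(x - 2)(x - 1); at x=3 this is -36, so x increases.
∂phi/∂y = 4(y - 2)(y - 1)(y + 3); at y=4 this is 168, so y decreases.
The x-coordinate has no critical point in that direction and runs off to infinity.

diverges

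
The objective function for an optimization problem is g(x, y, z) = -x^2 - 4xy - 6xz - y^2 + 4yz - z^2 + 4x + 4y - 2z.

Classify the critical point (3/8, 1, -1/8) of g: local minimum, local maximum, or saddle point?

The Hessian is constant: H = [[-2, -4, -6], [-4, -2, 4], [-6, 4, -2]].
Leading principal minors: Δ₁ = -2, Δ₂ = -12, Δ₃ = 320.
The minors fit neither the all-positive nor the alternating-sign pattern, so H is indefinite: a saddle point.

saddle point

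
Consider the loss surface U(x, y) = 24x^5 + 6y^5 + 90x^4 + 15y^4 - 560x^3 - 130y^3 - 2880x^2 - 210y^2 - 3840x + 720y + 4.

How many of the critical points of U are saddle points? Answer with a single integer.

8

U separates as a function of x plus a function of y, so ∇U=0 decouples.
∂U/∂x = 120(x - 4)(x + 1)(x + 2)(x + 4) = 0 at x ∈ {-4, -2, -1, 4}; ∂U/∂y = 30(y - 3)(y - 1)(y + 2)(y + 4) = 0 at y ∈ {-4, -2, 1, 3}.
The Hessian is diagonal: diag(U_xx, U_yy). Second derivatives: U_xx(-4)=-5760, U_xx(-2)=1440, U_xx(-1)=-1800, U_xx(4)=28800; U_yy(-4)=-2100, U_yy(-2)=900, U_yy(1)=-900, U_yy(3)=2100.
Saddle points occur where the two diagonal entries have opposite signs: (-4, -2), (-4, 3), (-2, -4), (-2, 1), (-1, -2), (-1, 3), (4, -4), (4, 1). Count: 8.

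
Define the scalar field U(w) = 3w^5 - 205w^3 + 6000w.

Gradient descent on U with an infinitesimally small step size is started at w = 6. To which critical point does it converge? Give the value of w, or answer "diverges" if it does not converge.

5

U'(w) = 15(w - 5)(w - 4)(w + 4)(w + 5), so U'(6) = 3300.
Gradient descent moves in the -U' direction, i.e. w is decreasing.
The nearest critical point in that direction is w = 5, where U'' = 1350 > 0 (a local minimum). The iterate converges there.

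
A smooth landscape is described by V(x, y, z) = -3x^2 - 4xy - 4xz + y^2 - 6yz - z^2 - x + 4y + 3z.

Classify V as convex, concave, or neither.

V is quadratic, so its Hessian is the constant matrix H = [[-6, -4, -4], [-4, 2, -6], [-4, -6, -2]].
Leading principal minors: -6, -28, 48.
Neither pattern holds ⇒ H is indefinite ⇒ neither convex nor concave.

neither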